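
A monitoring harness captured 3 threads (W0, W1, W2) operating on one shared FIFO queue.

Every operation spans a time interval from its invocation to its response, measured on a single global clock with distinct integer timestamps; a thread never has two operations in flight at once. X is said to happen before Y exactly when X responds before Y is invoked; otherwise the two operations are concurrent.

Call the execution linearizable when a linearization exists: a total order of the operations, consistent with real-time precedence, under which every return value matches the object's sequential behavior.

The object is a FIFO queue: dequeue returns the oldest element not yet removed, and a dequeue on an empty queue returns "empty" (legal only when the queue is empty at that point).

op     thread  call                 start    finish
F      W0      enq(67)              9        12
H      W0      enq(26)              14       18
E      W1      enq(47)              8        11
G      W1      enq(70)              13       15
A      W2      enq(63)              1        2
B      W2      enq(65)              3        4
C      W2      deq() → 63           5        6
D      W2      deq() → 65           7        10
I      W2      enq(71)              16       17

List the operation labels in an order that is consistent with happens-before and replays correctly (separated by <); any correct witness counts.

A < B < C < D < E < F < G < H < I

step 1: A enq(63) — queue <63>
step 2: B enq(65) — queue <63,65>
step 3: C deq() → 63 — queue <65>
step 4: D deq() → 65 — queue <>
step 5: E enq(47) — queue <47>
step 6: F enq(67) — queue <47,67>
step 7: G enq(70) — queue <47,67,70>
step 8: H enq(26) — queue <47,67,70,26>
step 9: I enq(71) — queue <47,67,70,26,71>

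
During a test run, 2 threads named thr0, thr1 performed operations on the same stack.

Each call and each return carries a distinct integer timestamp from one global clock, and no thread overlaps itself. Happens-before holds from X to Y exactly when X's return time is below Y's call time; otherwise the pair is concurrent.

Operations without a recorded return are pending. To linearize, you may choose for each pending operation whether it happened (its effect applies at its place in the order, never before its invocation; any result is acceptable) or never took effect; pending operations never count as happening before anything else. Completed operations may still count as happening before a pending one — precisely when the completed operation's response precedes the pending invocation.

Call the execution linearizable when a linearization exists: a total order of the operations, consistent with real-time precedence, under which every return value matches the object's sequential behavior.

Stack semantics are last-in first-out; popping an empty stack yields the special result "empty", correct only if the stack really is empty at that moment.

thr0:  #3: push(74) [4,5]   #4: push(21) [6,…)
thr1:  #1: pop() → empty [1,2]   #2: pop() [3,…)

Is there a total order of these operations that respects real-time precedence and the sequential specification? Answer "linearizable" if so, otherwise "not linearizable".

witness order: #1, #2, #3
after step 1 (#1 pop() → empty): stack <>
after step 2 (#2 pop() (pending, included)): stack <>
after step 3 (#3 push(74)): stack <74>

linearizable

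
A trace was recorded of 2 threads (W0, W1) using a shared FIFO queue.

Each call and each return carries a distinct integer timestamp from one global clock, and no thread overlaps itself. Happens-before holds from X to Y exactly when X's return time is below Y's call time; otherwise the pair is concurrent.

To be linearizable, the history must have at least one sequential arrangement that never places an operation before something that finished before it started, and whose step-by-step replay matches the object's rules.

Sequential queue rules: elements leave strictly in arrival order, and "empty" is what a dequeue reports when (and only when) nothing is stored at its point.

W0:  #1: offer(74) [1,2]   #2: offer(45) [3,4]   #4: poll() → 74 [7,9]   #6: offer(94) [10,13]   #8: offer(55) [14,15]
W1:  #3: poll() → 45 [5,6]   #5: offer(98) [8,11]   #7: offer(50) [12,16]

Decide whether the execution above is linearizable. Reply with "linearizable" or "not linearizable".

prefix check: 1..5 passes, 1..6 fails once #3's time-6 response joins
one real-time candidate order over the 3 completed operations — the FIFO queue replay rejects it
sample order #1, #2, #3 stalls at step 3 — #3 poll() → 45 has no legal effect

not linearizable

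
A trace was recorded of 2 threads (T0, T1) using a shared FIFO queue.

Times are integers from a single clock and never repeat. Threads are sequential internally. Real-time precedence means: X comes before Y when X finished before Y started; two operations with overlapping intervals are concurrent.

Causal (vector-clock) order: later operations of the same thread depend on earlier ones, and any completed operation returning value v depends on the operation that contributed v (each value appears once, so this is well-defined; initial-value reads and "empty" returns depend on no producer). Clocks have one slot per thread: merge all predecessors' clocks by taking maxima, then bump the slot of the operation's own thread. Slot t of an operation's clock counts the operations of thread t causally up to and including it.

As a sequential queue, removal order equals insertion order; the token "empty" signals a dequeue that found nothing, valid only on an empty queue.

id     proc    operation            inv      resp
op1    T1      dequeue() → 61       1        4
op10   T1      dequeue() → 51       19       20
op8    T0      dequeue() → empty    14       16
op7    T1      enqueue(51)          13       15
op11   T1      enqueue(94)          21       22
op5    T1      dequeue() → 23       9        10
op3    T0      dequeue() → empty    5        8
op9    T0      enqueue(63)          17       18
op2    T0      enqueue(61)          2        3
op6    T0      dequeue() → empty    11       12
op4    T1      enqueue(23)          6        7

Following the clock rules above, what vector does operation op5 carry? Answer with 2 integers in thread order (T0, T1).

VC(op2, invoked at 2): no causal predecessors; +1 on T0 → (1, 0)
op1, invoked 1, takes VC(op2)=(1, 0) under max, adds 1 for T1 → (1, 1)
op3, invoked 5, takes VC(op2)=(1, 0) under max, adds 1 for T0 → (2, 0)
op4, invoked 6, takes VC(op1)=(1, 1) under max, adds 1 for T1 → (1, 2)
op6, invoked 11, takes VC(op3)=(2, 0) under max, adds 1 for T0 → (3, 0)
op5, invoked 9, takes VC(op4)=(1, 2) under max, adds 1 for T1 → (1, 3)
op8, invoked 14, takes VC(op6)=(3, 0) under max, adds 1 for T0 → (4, 0)
op7, invoked 13, takes VC(op5)=(1, 3) under max, adds 1 for T1 → (1, 4)
op9, invoked 17, takes VC(op8)=(4, 0) under max, adds 1 for T0 → (5, 0)
op10, invoked 19, takes VC(op7)=(1, 4) under max, adds 1 for T1 → (1, 5)
op11, invoked 21, takes VC(op10)=(1, 5) under max, adds 1 for T1 → (1, 6)
target: VC(op5) = (1, 3)

(1, 3)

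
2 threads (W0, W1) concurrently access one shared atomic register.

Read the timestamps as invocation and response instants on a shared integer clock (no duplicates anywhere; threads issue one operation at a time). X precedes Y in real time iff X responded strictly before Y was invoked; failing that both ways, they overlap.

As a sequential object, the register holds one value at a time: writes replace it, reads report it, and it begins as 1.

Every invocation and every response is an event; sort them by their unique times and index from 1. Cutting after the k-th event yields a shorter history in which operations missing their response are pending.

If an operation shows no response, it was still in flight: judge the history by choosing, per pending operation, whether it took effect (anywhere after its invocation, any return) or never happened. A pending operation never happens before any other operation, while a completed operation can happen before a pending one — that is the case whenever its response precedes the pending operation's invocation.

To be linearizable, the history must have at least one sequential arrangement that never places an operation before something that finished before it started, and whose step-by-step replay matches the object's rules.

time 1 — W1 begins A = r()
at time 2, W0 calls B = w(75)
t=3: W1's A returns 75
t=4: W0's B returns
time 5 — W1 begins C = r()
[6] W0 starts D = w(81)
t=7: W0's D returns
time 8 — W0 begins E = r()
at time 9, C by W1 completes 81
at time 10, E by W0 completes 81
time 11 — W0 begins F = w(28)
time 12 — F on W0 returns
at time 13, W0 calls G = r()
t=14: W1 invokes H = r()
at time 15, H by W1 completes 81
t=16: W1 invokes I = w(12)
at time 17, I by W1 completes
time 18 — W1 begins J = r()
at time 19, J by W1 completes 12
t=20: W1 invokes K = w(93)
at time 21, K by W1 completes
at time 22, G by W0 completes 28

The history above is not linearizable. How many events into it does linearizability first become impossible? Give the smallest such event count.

15

events 1..14 are linearizable; a witness order is B, A, D, C, E, F:
after step 1 (B w(75)): value 75
after step 2 (A r() → 75): value 75
after step 3 (D w(81)): value 81
after step 4 (C r() → 81): value 81
after step 5 (E r() → 81): value 81
after step 6 (F w(28)): value 28
once event 15 joins (H's response, time 15), exhaustive search finds no witness
every completion of the 1 pending operation (G) was checked; none linearizes
sample order A, B, C, D, E, F, H (pending dropped) stalls at step 1 — A r() → 75 has no legal effect
sample order A, B, D, C, E, F, H (pending dropped) stalls at step 1 — A r() → 75 has no legal effect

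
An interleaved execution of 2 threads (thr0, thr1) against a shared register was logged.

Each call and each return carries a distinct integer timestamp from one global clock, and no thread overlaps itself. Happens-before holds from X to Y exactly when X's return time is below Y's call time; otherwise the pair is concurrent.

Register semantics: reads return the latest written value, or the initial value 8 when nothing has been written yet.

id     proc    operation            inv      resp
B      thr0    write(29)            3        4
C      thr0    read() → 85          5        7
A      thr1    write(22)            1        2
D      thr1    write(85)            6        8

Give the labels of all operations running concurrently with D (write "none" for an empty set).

C

D runs from 6 to 8; window-overlapping ops are concurrent
A [1,2]: before
B [3,4]: before
C [5,7]: concurrent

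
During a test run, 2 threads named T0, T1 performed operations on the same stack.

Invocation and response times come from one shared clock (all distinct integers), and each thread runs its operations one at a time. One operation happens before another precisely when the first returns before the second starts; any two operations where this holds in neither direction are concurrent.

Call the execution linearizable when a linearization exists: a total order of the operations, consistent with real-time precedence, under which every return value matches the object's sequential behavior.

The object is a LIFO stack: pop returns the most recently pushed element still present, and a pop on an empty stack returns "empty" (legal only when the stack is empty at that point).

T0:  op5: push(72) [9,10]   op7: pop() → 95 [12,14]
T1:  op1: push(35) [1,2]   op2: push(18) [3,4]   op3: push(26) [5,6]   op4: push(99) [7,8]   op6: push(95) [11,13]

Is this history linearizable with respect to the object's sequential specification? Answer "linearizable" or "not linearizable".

linearizable

a witness: op1, op2, op3, op4, op5, op6, op7
after step 1 (op1 push(35)): stack <35>
after step 2 (op2 push(18)): stack <35,18>
after step 3 (op3 push(26)): stack <35,18,26>
after step 4 (op4 push(99)): stack <35,18,26,99>
after step 5 (op5 push(72)): stack <35,18,26,99,72>
after step 6 (op6 push(95)): stack <35,18,26,99,72,95>
after step 7 (op7 pop() → 95): stack <35,18,26,99,72>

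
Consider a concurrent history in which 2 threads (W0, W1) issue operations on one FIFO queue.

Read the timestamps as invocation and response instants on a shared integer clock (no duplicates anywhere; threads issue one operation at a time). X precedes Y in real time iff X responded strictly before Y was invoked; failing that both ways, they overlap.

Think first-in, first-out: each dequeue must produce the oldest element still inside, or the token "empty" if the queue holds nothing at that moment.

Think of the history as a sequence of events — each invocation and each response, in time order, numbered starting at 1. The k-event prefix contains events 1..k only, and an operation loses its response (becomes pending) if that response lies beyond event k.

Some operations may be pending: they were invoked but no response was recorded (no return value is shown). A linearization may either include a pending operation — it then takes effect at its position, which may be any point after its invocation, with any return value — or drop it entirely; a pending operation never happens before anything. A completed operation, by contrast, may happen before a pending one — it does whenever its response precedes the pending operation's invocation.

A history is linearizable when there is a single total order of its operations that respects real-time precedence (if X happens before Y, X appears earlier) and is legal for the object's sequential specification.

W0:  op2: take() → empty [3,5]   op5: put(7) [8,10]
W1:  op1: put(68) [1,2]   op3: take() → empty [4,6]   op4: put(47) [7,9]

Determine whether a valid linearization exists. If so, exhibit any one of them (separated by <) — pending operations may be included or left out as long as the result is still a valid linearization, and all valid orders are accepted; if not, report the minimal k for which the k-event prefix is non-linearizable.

through event 5 a valid linearization exists; event 6 (op3 responding at time 6) ends that
real-time-consistent orders of the 3 completed operations: 2 — all fail the FIFO queue replay
for example op1, op2, op3 fails at step 2: op2 take() → empty is not legal there
for example op1, op3, op2 fails at step 2: op3 take() → empty is not legal there

not linearizable — minimal violating prefix: 6 events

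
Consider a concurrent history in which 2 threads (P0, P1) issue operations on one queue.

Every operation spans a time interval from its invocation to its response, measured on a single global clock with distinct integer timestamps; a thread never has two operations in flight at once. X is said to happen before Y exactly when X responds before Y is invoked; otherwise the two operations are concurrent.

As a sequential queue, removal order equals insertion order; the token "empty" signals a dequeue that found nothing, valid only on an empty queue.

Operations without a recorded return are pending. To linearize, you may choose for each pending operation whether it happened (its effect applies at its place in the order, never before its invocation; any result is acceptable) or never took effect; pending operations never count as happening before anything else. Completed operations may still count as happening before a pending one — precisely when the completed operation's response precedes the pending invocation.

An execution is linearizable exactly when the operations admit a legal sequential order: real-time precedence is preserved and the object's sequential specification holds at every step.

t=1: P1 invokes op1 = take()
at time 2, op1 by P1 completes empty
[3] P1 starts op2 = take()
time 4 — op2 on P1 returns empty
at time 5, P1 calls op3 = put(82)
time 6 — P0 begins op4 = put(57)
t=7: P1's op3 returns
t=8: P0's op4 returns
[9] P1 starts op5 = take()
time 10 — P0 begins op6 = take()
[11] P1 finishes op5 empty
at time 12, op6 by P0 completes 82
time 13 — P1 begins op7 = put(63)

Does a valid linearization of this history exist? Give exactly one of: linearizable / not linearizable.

events 1..10 are fine; event 11 — the response of op5 at time 11 — makes the prefix non-linearizable
5 completed operations, 2 real-time-consistent orders — every queue replay fails
include/drop combinations of the 1 pending operation (op6) were all tried; none helps
one such order, op1, op2, op3, op4, op5 (pending dropped), breaks at step 5 where op5 take() → empty is illegal
one such order, op1, op2, op4, op3, op5 (pending dropped), breaks at step 5 where op5 take() → empty is illegal

not linearizable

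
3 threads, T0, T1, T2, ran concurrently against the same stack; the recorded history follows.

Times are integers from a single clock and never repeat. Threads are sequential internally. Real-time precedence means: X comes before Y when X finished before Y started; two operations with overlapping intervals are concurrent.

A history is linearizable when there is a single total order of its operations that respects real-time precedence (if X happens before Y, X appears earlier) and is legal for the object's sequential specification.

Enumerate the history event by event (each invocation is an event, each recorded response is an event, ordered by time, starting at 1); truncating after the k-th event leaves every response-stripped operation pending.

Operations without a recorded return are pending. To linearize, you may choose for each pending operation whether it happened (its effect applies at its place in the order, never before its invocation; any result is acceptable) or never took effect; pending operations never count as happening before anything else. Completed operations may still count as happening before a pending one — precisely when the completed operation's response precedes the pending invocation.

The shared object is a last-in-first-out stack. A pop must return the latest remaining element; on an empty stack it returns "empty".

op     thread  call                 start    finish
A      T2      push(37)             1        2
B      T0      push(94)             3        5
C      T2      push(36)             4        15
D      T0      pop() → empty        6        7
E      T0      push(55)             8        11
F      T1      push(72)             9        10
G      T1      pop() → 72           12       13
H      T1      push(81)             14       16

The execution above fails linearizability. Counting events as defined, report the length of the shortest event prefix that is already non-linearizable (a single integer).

a valid linearization of events 1..6 exists, for instance A, B:
step 1: A push(37) — stack <37>
step 2: B push(94) — stack <37,94>
with event 7 included (D responding at time 7), all real-time-consistent orders fail
completion choices over the 1 pending operation (C) were checked; none helps
one such order, A, B, D (pending dropped), breaks at step 3 where D pop() → empty is illegal

7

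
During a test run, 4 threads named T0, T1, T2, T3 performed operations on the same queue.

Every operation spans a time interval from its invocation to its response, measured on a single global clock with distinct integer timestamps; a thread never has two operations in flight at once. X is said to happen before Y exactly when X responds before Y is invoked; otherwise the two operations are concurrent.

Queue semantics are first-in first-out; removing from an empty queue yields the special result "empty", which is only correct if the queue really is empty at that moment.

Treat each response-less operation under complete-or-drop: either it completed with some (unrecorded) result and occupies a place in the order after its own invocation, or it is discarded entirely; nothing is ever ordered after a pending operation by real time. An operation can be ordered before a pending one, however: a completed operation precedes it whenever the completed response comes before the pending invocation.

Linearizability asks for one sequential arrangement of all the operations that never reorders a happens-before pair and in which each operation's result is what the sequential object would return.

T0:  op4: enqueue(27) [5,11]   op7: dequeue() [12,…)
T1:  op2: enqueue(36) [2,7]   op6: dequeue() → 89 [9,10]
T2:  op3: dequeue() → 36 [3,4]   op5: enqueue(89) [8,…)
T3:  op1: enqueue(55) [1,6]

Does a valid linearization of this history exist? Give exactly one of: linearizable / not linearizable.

not linearizable

prefix check: 1..9 passes, 1..10 fails once op6's time-10 response joins
the 4 completed operations admit 6 real-time orders; each fails the queue replay
every completion of the 2 pending operations (op4, op5) was checked; none linearizes
sample order op1, op2, op3, op6 (pending dropped) stalls at step 3 — op3 dequeue() → 36 has no legal effect
sample order op1, op3, op2, op6 (pending dropped) stalls at step 2 — op3 dequeue() → 36 has no legal effect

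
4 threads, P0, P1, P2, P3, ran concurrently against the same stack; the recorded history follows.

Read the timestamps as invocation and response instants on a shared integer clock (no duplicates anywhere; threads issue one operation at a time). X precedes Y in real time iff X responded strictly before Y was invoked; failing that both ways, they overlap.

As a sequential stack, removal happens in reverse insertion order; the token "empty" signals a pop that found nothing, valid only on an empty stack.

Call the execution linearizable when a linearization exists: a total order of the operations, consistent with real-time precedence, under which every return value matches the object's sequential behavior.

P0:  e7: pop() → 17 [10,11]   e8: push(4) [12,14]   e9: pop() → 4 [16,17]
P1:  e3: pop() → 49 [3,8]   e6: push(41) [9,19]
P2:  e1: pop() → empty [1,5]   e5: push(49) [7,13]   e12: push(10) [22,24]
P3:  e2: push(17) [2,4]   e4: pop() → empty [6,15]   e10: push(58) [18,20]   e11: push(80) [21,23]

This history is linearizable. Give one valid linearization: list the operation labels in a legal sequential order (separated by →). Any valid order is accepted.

after step 1 (e1 pop() → empty): stack <>
after step 2 (e2 push(17)): stack <17>
after step 3 (e5 push(49)): stack <17,49>
after step 4 (e3 pop() → 49): stack <17>
after step 5 (e7 pop() → 17): stack <>
after step 6 (e4 pop() → empty): stack <>
after step 7 (e6 push(41)): stack <41>
after step 8 (e8 push(4)): stack <41,4>
after step 9 (e9 pop() → 4): stack <41>
after step 10 (e10 push(58)): stack <41,58>
after step 11 (e11 push(80)): stack <41,58,80>
after step 12 (e12 push(10)): stack <41,58,80,10>

e1 → e2 → e5 → e3 → e7 → e4 → e6 → e8 → e9 → e10 → e11 → e12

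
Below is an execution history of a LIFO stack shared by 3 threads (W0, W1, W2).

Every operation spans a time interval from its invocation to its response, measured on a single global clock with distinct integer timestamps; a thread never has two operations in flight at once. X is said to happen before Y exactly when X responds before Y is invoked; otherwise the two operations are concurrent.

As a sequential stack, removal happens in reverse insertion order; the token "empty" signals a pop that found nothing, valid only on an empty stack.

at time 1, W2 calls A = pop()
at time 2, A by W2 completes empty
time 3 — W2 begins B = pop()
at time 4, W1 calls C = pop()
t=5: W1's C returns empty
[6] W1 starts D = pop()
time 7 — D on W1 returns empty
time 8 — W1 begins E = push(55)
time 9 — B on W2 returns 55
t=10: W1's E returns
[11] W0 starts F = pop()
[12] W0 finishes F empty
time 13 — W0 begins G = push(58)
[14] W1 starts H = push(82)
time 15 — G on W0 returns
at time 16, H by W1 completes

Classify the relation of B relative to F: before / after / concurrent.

B spans [3,9], F spans [11,12]
resp(B)=9 < inv(F)=11

before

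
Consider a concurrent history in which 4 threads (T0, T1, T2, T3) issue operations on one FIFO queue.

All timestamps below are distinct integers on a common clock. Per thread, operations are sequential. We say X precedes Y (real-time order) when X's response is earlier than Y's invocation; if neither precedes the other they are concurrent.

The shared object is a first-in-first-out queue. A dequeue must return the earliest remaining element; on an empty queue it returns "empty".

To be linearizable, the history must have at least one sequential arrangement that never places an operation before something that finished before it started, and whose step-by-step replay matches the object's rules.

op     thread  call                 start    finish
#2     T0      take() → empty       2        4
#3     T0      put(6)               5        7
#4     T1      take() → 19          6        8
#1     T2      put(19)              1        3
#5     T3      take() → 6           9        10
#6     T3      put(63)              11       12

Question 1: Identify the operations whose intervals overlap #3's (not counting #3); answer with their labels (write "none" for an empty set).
#4

overlap test against #3 [5,7]: concurrent iff the interval meets 5..7
#1 [1,3]: before
#2 [2,4]: before
#4 [6,8]: concurrent
#5 [9,10]: after
#6 [11,12]: after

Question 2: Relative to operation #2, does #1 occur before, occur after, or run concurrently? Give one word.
concurrent

#1 spans [1,3], #2 spans [2,4]
the intervals overlap in both directions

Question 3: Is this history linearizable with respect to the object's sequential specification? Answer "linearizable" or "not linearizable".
linearizable

a witness: #2, #1, #3, #4, #5, #6
1. #2 take() → empty, leaving queue <>
2. #1 put(19), leaving queue <19>
3. #3 put(6), leaving queue <19,6>
4. #4 take() → 19, leaving queue <6>
5. #5 take() → 6, leaving queue <>
6. #6 put(63), leaving queue <63>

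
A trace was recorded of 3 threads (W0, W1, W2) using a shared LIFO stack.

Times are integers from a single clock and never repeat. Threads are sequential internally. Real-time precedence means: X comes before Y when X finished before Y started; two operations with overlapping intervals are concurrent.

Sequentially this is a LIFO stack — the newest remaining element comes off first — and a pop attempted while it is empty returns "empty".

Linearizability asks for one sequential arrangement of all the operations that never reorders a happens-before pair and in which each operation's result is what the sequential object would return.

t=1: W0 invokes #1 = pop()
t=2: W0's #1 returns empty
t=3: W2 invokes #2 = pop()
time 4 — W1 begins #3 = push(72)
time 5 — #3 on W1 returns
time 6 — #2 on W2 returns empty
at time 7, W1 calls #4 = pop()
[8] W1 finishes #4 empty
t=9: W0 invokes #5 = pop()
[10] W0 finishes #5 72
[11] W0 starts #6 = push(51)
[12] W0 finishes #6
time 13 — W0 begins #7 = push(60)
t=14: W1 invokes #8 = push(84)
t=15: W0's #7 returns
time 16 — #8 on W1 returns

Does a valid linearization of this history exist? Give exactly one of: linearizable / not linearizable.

not linearizable

prefix check: 1..7 passes, 1..8 fails once #4's time-8 response joins
all 2 real-time-respecting orders fail — 4 completed LIFO stack operations, no legal replay
sample order #1, #2, #3, #4 stalls at step 4 — #4 pop() → empty has no legal effect
sample order #1, #3, #2, #4 stalls at step 3 — #2 pop() → empty has no legal effect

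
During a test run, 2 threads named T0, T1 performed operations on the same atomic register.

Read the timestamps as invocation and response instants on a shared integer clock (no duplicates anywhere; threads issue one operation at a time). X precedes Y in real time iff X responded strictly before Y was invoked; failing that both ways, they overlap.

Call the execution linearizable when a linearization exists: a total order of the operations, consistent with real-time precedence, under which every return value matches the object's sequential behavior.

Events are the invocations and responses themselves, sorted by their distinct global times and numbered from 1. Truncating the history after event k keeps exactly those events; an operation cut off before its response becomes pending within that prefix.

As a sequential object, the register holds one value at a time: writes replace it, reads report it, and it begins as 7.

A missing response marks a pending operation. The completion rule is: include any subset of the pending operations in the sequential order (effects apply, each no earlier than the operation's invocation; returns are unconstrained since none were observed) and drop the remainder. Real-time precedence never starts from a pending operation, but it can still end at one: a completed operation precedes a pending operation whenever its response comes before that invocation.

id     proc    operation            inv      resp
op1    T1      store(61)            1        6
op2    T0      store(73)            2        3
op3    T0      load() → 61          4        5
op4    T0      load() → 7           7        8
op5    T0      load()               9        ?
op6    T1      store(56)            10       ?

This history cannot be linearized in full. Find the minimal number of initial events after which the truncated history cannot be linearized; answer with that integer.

8

a valid linearization of events 1..7 exists, for instance op2, op1, op3:
1. op2 store(73), leaving value 73
2. op1 store(61), leaving value 61
3. op3 load() → 61, leaving value 61
with event 8 included (op4 responding at time 8), all real-time-consistent orders fail
take op1, op2, op3, op4: step 3 already fails, because op3 load() → 61 cannot occur there
take op2, op1, op3, op4: step 4 already fails, because op4 load() → 7 cannot occur there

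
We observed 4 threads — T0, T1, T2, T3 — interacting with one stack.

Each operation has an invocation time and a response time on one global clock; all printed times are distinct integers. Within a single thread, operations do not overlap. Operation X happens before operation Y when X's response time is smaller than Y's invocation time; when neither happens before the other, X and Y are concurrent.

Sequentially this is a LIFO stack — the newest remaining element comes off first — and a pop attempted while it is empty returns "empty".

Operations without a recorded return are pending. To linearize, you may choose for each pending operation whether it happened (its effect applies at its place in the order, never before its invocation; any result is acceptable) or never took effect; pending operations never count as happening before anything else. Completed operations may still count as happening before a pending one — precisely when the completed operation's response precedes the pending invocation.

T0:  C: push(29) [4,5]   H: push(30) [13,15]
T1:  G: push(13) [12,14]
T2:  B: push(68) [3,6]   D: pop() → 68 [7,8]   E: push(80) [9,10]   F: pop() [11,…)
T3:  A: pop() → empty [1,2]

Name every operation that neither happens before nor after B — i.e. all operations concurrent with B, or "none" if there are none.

B spans [3,6]; an op avoiding the whole window 3..6 is ordered, any other is concurrent
A [1,2]: before
C [4,5]: concurrent
D [7,8]: after
E [9,10]: after
F [11,…): after
G [12,14]: after
H [13,15]: after

C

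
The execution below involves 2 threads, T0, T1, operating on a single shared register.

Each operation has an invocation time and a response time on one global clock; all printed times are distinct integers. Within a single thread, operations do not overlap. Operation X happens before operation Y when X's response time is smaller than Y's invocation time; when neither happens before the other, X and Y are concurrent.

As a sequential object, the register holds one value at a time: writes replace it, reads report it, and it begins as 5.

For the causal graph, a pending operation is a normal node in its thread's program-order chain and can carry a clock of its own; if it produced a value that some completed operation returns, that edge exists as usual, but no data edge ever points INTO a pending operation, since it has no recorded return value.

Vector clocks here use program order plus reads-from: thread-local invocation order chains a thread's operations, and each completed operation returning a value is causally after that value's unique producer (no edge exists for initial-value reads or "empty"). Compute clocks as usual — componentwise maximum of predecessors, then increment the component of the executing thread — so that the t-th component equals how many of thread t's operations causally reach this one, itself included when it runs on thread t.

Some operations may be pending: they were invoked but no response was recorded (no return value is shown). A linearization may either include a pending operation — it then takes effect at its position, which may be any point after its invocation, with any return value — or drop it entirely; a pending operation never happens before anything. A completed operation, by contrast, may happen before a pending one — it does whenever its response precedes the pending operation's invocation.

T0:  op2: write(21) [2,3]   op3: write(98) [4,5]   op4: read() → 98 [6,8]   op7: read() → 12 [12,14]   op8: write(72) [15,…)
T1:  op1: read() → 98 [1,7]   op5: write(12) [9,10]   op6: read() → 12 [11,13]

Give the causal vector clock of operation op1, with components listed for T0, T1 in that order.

VC(op2, invoked at 2): no causal predecessors; +1 on T0 → (1, 0)
from VC(op2)=(1, 0), op3 (invoked 4) maxes components and bumps T0 → (2, 0)
from VC(op3)=(2, 0), op1 (invoked 1) maxes components and bumps T1 → (2, 1)
from VC(op3)=(2, 0), op4 (invoked 6) maxes components and bumps T0 → (3, 0)
from VC(op1)=(2, 1), op5 (invoked 9) maxes components and bumps T1 → (2, 2)
from VC(op5)=(2, 2), op6 (invoked 11) maxes components and bumps T1 → (2, 3)
from VC(op4)=(3, 0), VC(op5)=(2, 2), op7 (invoked 12) maxes components and bumps T0 → (4, 2)
from VC(op7)=(4, 2), op8 (invoked 15) maxes components and bumps T0 → (5, 2)
target: VC(op1) = (2, 1)

(2, 1)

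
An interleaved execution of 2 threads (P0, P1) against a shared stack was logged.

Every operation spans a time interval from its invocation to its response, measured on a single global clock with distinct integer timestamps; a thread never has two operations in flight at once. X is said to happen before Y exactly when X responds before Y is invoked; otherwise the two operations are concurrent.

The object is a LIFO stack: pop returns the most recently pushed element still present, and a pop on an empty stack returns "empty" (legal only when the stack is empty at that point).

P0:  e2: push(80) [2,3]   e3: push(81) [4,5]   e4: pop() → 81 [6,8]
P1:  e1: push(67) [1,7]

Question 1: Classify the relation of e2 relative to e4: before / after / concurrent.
Answer: before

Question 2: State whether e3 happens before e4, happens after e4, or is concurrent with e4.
Answer: before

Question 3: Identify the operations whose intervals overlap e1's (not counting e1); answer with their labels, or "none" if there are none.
Answer: e2, e3, e4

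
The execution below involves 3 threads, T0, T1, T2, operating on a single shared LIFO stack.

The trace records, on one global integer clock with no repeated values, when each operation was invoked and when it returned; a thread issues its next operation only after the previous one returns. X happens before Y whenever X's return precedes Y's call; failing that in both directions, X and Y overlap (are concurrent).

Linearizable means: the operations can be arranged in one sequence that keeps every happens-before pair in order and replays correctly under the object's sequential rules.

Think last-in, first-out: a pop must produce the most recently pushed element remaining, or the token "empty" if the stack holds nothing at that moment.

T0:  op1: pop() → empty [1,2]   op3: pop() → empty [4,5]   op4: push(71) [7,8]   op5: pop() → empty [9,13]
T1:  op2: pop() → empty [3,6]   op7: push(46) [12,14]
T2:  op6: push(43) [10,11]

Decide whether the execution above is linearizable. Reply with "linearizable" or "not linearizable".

not linearizable

the violation lands at event 13, op5's response at time 13: events 1..12 linearize, events 1..13 do not
checked exhaustively: 4 real-time-consistent orders of 6 completed operations, zero legal LIFO stack replays
completion choices over the 1 pending operation (op7) were checked; none helps
one such order, op1, op2, op3, op4, op5, op6 (pending dropped), breaks at step 5 where op5 pop() → empty is illegal
one such order, op1, op2, op3, op4, op6, op5 (pending dropped), breaks at step 6 where op5 pop() → empty is illegal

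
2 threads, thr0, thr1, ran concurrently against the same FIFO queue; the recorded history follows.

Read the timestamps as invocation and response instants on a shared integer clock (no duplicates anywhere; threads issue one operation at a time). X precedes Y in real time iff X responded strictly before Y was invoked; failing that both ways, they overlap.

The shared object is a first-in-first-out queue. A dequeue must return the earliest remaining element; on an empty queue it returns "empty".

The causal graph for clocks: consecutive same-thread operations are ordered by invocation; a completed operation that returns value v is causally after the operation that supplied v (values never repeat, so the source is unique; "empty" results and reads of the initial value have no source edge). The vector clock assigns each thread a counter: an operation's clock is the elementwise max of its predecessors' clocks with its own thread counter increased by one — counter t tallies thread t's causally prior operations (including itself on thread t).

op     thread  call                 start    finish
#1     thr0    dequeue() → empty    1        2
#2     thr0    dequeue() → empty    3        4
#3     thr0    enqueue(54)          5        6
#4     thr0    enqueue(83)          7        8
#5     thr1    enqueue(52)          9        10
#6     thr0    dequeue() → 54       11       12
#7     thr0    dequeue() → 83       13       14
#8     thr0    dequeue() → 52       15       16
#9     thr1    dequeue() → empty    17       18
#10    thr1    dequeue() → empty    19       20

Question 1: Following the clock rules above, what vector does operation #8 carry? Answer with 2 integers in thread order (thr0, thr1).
(7, 1)

root op #5, invoked 9: fresh clock plus thr1's own tick → (0, 1)
root op #1, invoked 1: fresh clock plus thr0's own tick → (1, 0)
from VC(#5)=(0, 1), #9 (invoked 17) maxes components and bumps thr1 → (0, 2)
from VC(#1)=(1, 0), #2 (invoked 3) maxes components and bumps thr0 → (2, 0)
from VC(#9)=(0, 2), #10 (invoked 19) maxes components and bumps thr1 → (0, 3)
from VC(#2)=(2, 0), #3 (invoked 5) maxes components and bumps thr0 → (3, 0)
from VC(#3)=(3, 0), #4 (invoked 7) maxes components and bumps thr0 → (4, 0)
from VC(#3)=(3, 0), VC(#4)=(4, 0), #6 (invoked 11) maxes components and bumps thr0 → (5, 0)
from VC(#4)=(4, 0), VC(#6)=(5, 0), #7 (invoked 13) maxes components and bumps thr0 → (6, 0)
from VC(#5)=(0, 1), VC(#7)=(6, 0), #8 (invoked 15) maxes components and bumps thr0 → (7, 1)
target: VC(#8) = (7, 1)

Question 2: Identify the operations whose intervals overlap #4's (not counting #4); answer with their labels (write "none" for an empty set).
none

#4 spans [7,8]: anything still running between times 7 and 8 counts as concurrent
#1 [1,2]: before
#2 [3,4]: before
#3 [5,6]: before
#5 [9,10]: after
#6 [11,12]: after
#7 [13,14]: after
#8 [15,16]: after
#9 [17,18]: after
#10 [19,20]: after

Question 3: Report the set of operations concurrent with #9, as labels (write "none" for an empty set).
none

#9 spans [17,18]; an op avoiding the whole window 17..18 is ordered, any other is concurrent
#1 [1,2]: before
#2 [3,4]: before
#3 [5,6]: before
#4 [7,8]: before
#5 [9,10]: before
#6 [11,12]: before
#7 [13,14]: before
#8 [15,16]: before
#10 [19,20]: after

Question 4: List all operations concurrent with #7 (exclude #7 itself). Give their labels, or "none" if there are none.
none

#7 runs from 13 to 14; window-overlapping ops are concurrent
#1 [1,2]: before
#2 [3,4]: before
#3 [5,6]: before
#4 [7,8]: before
#5 [9,10]: before
#6 [11,12]: before
#8 [15,16]: after
#9 [17,18]: after
#10 [19,20]: after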